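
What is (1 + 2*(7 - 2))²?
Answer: 121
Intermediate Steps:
(1 + 2*(7 - 2))² = (1 + 2*5)² = (1 + 10)² = 11² = 121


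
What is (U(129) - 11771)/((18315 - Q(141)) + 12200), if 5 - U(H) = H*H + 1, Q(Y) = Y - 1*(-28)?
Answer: -14204/15173 ≈ -0.93614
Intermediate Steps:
Q(Y) = 28 + Y (Q(Y) = Y + 28 = 28 + Y)
U(H) = 4 - H² (U(H) = 5 - (H*H + 1) = 5 - (H² + 1) = 5 - (1 + H²) = 5 + (-1 - H²) = 4 - H²)
(U(129) - 11771)/((18315 - Q(141)) + 12200) = ((4 - 1*129²) - 11771)/((18315 - (28 + 141)) + 12200) = ((4 - 1*16641) - 11771)/((18315 - 1*169) + 12200) = ((4 - 16641) - 11771)/((18315 - 169) + 12200) = (-16637 - 11771)/(18146 + 12200) = -28408/30346 = -28408*1/30346 = -14204/15173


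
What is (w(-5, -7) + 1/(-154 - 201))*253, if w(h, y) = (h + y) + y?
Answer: -1706738/355 ≈ -4807.7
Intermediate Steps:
w(h, y) = h + 2*y
(w(-5, -7) + 1/(-154 - 201))*253 = ((-5 + 2*(-7)) + 1/(-154 - 201))*253 = ((-5 - 14) + 1/(-355))*253 = (-19 - 1/355)*253 = -6746/355*253 = -1706738/355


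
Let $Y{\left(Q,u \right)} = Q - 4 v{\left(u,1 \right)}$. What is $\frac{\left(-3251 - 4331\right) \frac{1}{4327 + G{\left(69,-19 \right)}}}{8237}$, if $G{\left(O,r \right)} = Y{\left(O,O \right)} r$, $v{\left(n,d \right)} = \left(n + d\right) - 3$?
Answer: $- \frac{3791}{33392798} \approx -0.00011353$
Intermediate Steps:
$v{\left(n,d \right)} = -3 + d + n$ ($v{\left(n,d \right)} = \left(d + n\right) - 3 = -3 + d + n$)
$Y{\left(Q,u \right)} = 8 + Q - 4 u$ ($Y{\left(Q,u \right)} = Q - 4 \left(-3 + 1 + u\right) = Q - 4 \left(-2 + u\right) = Q - \left(-8 + 4 u\right) = 8 + Q - 4 u$)
$G{\left(O,r \right)} = r \left(8 - 3 O\right)$ ($G{\left(O,r \right)} = \left(8 + O - 4 O\right) r = \left(8 - 3 O\right) r = r \left(8 - 3 O\right)$)
$\frac{\left(-3251 - 4331\right) \frac{1}{4327 + G{\left(69,-19 \right)}}}{8237} = \frac{\left(-3251 - 4331\right) \frac{1}{4327 - 19 \left(8 - 207\right)}}{8237} = - \frac{7582}{4327 - 19 \left(8 - 207\right)} \frac{1}{8237} = - \frac{7582}{4327 - -3781} \cdot \frac{1}{8237} = - \frac{7582}{4327 + 3781} \cdot \frac{1}{8237} = - \frac{7582}{8108} \cdot \frac{1}{8237} = \left(-7582\right) \frac{1}{8108} \cdot \frac{1}{8237} = \left(- \frac{3791}{4054}\right) \frac{1}{8237} = - \frac{3791}{33392798}$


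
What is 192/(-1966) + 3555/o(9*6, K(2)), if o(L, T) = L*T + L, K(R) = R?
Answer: 386557/17694 ≈ 21.847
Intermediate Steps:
o(L, T) = L + L*T
192/(-1966) + 3555/o(9*6, K(2)) = 192/(-1966) + 3555/(((9*6)*(1 + 2))) = 192*(-1/1966) + 3555/((54*3)) = -96/983 + 3555/162 = -96/983 + 3555*(1/162) = -96/983 + 395/18 = 386557/17694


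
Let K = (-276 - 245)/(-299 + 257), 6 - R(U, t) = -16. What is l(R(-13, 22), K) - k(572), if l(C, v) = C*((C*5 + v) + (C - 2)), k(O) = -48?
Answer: 66799/21 ≈ 3180.9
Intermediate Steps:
R(U, t) = 22 (R(U, t) = 6 - 1*(-16) = 6 + 16 = 22)
K = 521/42 (K = -521/(-42) = -521*(-1/42) = 521/42 ≈ 12.405)
l(C, v) = C*(-2 + v + 6*C) (l(C, v) = C*((5*C + v) + (-2 + C)) = C*((v + 5*C) + (-2 + C)) = C*(-2 + v + 6*C))
l(R(-13, 22), K) - k(572) = 22*(-2 + 521/42 + 6*22) - 1*(-48) = 22*(-2 + 521/42 + 132) + 48 = 22*(5981/42) + 48 = 65791/21 + 48 = 66799/21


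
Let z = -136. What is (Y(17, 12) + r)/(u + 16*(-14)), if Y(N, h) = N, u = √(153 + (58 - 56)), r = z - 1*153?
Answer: 60928/50021 + 272*√155/50021 ≈ 1.2857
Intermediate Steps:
r = -289 (r = -136 - 1*153 = -136 - 153 = -289)
u = √155 (u = √(153 + 2) = √155 ≈ 12.450)
(Y(17, 12) + r)/(u + 16*(-14)) = (17 - 289)/(√155 + 16*(-14)) = -272/(√155 - 224) = -272/(-224 + √155)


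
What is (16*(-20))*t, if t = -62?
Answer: 19840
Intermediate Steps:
(16*(-20))*t = (16*(-20))*(-62) = -320*(-62) = 19840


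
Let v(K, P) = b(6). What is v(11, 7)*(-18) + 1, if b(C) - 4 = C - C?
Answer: -71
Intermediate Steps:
b(C) = 4 (b(C) = 4 + (C - C) = 4 + 0 = 4)
v(K, P) = 4
v(11, 7)*(-18) + 1 = 4*(-18) + 1 = -72 + 1 = -71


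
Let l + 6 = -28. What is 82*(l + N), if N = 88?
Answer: 4428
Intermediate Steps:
l = -34 (l = -6 - 28 = -34)
82*(l + N) = 82*(-34 + 88) = 82*54 = 4428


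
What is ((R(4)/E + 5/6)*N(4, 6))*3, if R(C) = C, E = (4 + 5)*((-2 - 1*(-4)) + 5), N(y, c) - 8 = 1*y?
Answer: 226/7 ≈ 32.286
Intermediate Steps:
N(y, c) = 8 + y (N(y, c) = 8 + 1*y = 8 + y)
E = 63 (E = 9*((-2 + 4) + 5) = 9*(2 + 5) = 9*7 = 63)
((R(4)/E + 5/6)*N(4, 6))*3 = ((4/63 + 5/6)*(8 + 4))*3 = ((4*(1/63) + 5*(⅙))*12)*3 = ((4/63 + ⅚)*12)*3 = ((113/126)*12)*3 = (226/21)*3 = 226/7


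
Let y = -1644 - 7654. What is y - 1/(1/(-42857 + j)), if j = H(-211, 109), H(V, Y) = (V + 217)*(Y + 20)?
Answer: 32785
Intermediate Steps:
H(V, Y) = (20 + Y)*(217 + V) (H(V, Y) = (217 + V)*(20 + Y) = (20 + Y)*(217 + V))
j = 774 (j = 4340 + 20*(-211) + 217*109 - 211*109 = 4340 - 4220 + 23653 - 22999 = 774)
y = -9298
y - 1/(1/(-42857 + j)) = -9298 - 1/(1/(-42857 + 774)) = -9298 - 1/(1/(-42083)) = -9298 - 1/(-1/42083) = -9298 - 1*(-42083) = -9298 + 42083 = 32785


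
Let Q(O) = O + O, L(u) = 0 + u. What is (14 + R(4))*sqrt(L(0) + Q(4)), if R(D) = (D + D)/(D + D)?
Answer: 30*sqrt(2) ≈ 42.426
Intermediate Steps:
L(u) = u
R(D) = 1 (R(D) = (2*D)/((2*D)) = (2*D)*(1/(2*D)) = 1)
Q(O) = 2*O
(14 + R(4))*sqrt(L(0) + Q(4)) = (14 + 1)*sqrt(0 + 2*4) = 15*sqrt(0 + 8) = 15*sqrt(8) = 15*(2*sqrt(2)) = 30*sqrt(2)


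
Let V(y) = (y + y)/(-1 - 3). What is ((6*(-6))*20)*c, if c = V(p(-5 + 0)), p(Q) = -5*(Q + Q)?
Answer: 18000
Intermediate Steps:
p(Q) = -10*Q
V(y) = -y/2 (V(y) = (2*y)/(-4) = (2*y)*(-¼) = -y/2)
c = -25 (c = -(-5)*(-5 + 0) = -(-5)*(-5) = -½*50 = -25)
((6*(-6))*20)*c = ((6*(-6))*20)*(-25) = -36*20*(-25) = -720*(-25) = 18000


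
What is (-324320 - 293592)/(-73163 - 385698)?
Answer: 617912/458861 ≈ 1.3466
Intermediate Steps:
(-324320 - 293592)/(-73163 - 385698) = -617912/(-458861) = -617912*(-1/458861) = 617912/458861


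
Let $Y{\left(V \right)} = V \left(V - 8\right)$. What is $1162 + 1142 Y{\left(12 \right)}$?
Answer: $55978$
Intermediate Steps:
$Y{\left(V \right)} = V \left(-8 + V\right)$ ($Y{\left(V \right)} = V \left(V - 8\right) = V \left(-8 + V\right)$)
$1162 + 1142 Y{\left(12 \right)} = 1162 + 1142 \cdot 12 \left(-8 + 12\right) = 1162 + 1142 \cdot 12 \cdot 4 = 1162 + 1142 \cdot 48 = 1162 + 54816 = 55978$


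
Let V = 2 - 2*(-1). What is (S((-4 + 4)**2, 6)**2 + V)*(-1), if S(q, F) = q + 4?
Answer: -20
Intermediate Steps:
S(q, F) = 4 + q
V = 4 (V = 2 + 2 = 4)
(S((-4 + 4)**2, 6)**2 + V)*(-1) = ((4 + (-4 + 4)**2)**2 + 4)*(-1) = ((4 + 0**2)**2 + 4)*(-1) = ((4 + 0)**2 + 4)*(-1) = (4**2 + 4)*(-1) = (16 + 4)*(-1) = 20*(-1) = -20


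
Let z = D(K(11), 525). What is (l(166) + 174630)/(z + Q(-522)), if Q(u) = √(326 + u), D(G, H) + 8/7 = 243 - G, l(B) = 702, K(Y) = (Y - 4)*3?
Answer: 237180363/299965 - 15034719*I/299965 ≈ 790.69 - 50.122*I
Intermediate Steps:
K(Y) = -12 + 3*Y (K(Y) = (-4 + Y)*3 = -12 + 3*Y)
D(G, H) = 1693/7 - G (D(G, H) = -8/7 + (243 - G) = 1693/7 - G)
z = 1546/7 (z = 1693/7 - (-12 + 3*11) = 1693/7 - (-12 + 33) = 1693/7 - 1*21 = 1693/7 - 21 = 1546/7 ≈ 220.86)
(l(166) + 174630)/(z + Q(-522)) = (702 + 174630)/(1546/7 + √(326 - 522)) = 175332/(1546/7 + √(-196)) = 175332/(1546/7 + 14*I) = 175332*(49*(1546/7 - 14*I)/2399720) = 2147817*(1546/7 - 14*I)/599930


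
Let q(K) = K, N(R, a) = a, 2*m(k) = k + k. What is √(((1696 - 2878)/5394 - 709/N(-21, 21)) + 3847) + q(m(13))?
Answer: 13 + √1359023410815/18879 ≈ 74.750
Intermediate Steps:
m(k) = k (m(k) = (k + k)/2 = (2*k)/2 = k)
√(((1696 - 2878)/5394 - 709/N(-21, 21)) + 3847) + q(m(13)) = √(((1696 - 2878)/5394 - 709/21) + 3847) + 13 = √((-1182*1/5394 - 709*1/21) + 3847) + 13 = √((-197/899 - 709/21) + 3847) + 13 = √(-641528/18879 + 3847) + 13 = √(71985985/18879) + 13 = √1359023410815/18879 + 13 = 13 + √1359023410815/18879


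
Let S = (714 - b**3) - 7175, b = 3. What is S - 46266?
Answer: -52754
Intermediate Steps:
S = -6488 (S = (714 - 1*3**3) - 7175 = (714 - 1*27) - 7175 = (714 - 27) - 7175 = 687 - 7175 = -6488)
S - 46266 = -6488 - 46266 = -52754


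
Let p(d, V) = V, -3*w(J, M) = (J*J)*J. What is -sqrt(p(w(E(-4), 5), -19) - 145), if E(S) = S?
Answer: -2*I*sqrt(41) ≈ -12.806*I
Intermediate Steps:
w(J, M) = -J**3/3 (w(J, M) = -J*J*J/3 = -J**2*J/3 = -J**3/3)
-sqrt(p(w(E(-4), 5), -19) - 145) = -sqrt(-19 - 145) = -sqrt(-164) = -2*I*sqrt(41)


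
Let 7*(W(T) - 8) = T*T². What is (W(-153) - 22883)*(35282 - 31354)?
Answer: -14697405456/7 ≈ -2.0996e+9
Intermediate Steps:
W(T) = 8 + T³/7 (W(T) = 8 + (T*T²)/7 = 8 + T³/7)
(W(-153) - 22883)*(35282 - 31354) = ((8 + (⅐)*(-153)³) - 22883)*(35282 - 31354) = ((8 + (⅐)*(-3581577)) - 22883)*3928 = ((8 - 3581577/7) - 22883)*3928 = (-3581521/7 - 22883)*3928 = -3741702/7*3928 = -14697405456/7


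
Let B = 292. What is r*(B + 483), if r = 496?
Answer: 384400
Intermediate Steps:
r*(B + 483) = 496*(292 + 483) = 496*775 = 384400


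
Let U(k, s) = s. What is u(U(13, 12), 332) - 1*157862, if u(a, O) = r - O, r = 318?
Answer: -157876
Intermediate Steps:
u(a, O) = 318 - O
u(U(13, 12), 332) - 1*157862 = (318 - 1*332) - 1*157862 = (318 - 332) - 157862 = -14 - 157862 = -157876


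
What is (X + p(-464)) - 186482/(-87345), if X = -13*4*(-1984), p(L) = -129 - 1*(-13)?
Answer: 9001263422/87345 ≈ 1.0305e+5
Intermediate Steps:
p(L) = -116 (p(L) = -129 + 13 = -116)
X = 103168 (X = -52*(-1984) = 103168)
(X + p(-464)) - 186482/(-87345) = (103168 - 116) - 186482/(-87345) = 103052 - 186482*(-1/87345) = 103052 + 186482/87345 = 9001263422/87345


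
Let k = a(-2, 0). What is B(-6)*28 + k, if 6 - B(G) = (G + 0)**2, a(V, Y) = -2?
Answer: -842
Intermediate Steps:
k = -2
B(G) = 6 - G**2 (B(G) = 6 - (G + 0)**2 = 6 - G**2)
B(-6)*28 + k = (6 - 1*(-6)**2)*28 - 2 = (6 - 1*36)*28 - 2 = (6 - 36)*28 - 2 = -30*28 - 2 = -840 - 2 = -842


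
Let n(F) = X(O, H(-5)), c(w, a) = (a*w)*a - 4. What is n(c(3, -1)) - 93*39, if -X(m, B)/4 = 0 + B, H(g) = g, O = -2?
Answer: -3607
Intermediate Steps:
c(w, a) = -4 + w*a² (c(w, a) = w*a² - 4 = -4 + w*a²)
X(m, B) = -4*B (X(m, B) = -4*(0 + B) = -4*B)
n(F) = 20 (n(F) = -4*(-5) = 20)
n(c(3, -1)) - 93*39 = 20 - 93*39 = 20 - 3627 = -3607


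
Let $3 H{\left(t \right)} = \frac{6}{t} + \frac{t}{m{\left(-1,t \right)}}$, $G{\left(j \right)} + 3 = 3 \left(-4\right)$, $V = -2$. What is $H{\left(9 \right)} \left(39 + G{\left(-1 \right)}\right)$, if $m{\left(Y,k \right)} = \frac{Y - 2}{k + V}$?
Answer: $- \frac{488}{3} \approx -162.67$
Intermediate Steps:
$G{\left(j \right)} = -15$ ($G{\left(j \right)} = -3 + 3 \left(-4\right) = -3 - 12 = -15$)
$m{\left(Y,k \right)} = \frac{-2 + Y}{-2 + k}$ ($m{\left(Y,k \right)} = \frac{Y - 2}{k - 2} = \frac{-2 + Y}{-2 + k}$)
$H{\left(t \right)} = \frac{2}{t} + \frac{t \left(\frac{2}{3} - \frac{t}{3}\right)}{3}$ ($H{\left(t \right)} = \frac{\frac{6}{t} + \frac{t}{\frac{1}{-2 + t} \left(-2 - 1\right)}}{3} = \frac{\frac{6}{t} + \frac{t}{\frac{1}{-2 + t} \left(-3\right)}}{3} = \frac{\frac{6}{t} + \frac{t}{\left(-3\right) \frac{1}{-2 + t}}}{3} = \frac{\frac{6}{t} + t \left(\frac{2}{3} - \frac{t}{3}\right)}{3} = \frac{2}{t} + \frac{t \left(\frac{2}{3} - \frac{t}{3}\right)}{3}$)
$H{\left(9 \right)} \left(39 + G{\left(-1 \right)}\right) = \frac{18 + 9^{2} \left(2 - 9\right)}{9 \cdot 9} \left(39 - 15\right) = \frac{1}{9} \cdot \frac{1}{9} \left(18 + 81 \left(2 - 9\right)\right) 24 = \frac{1}{9} \cdot \frac{1}{9} \left(18 + 81 \left(-7\right)\right) 24 = \frac{1}{9} \cdot \frac{1}{9} \left(18 - 567\right) 24 = \frac{1}{9} \cdot \frac{1}{9} \left(-549\right) 24 = \left(- \frac{61}{9}\right) 24 = - \frac{488}{3}$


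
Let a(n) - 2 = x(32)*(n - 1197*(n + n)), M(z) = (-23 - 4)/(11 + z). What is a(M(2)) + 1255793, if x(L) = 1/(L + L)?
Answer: 1044886051/832 ≈ 1.2559e+6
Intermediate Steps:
x(L) = 1/(2*L)
M(z) = -27/(11 + z)
a(n) = 2 - 2393*n/64 (a(n) = 2 + ((1/2)/32)*(n - 1197*(n + n)) = 2 + ((1/2)*(1/32))*(n - 2394*n) = 2 + (n - 2394*n)/64 = 2 + (-2393*n)/64 = 2 - 2393*n/64)
a(M(2)) + 1255793 = (2 - (-64611)/(64*(11 + 2))) + 1255793 = (2 - (-64611)/(64*13)) + 1255793 = (2 - 2393/64*(-27/13)) + 1255793 = (2 + 64611/832) + 1255793 = 66275/832 + 1255793 = 1044886051/832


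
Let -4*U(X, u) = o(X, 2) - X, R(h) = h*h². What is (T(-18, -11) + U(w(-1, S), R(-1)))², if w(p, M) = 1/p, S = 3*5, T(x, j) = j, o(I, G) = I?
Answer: 121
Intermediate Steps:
R(h) = h³
S = 15
w(p, M) = 1/p
U(X, u) = 0 (U(X, u) = -(X - X)/4 = -¼*0 = 0)
(T(-18, -11) + U(w(-1, S), R(-1)))² = (-11 + 0)² = (-11)² = 121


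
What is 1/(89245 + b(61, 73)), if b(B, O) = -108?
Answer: 1/89137 ≈ 1.1219e-5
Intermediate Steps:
1/(89245 + b(61, 73)) = 1/(89245 - 108) = 1/89137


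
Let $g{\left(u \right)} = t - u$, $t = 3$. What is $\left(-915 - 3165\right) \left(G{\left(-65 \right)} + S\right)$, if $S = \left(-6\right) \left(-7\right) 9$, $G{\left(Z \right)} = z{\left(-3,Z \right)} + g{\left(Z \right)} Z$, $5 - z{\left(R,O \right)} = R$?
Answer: $16458720$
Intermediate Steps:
$z{\left(R,O \right)} = 5 - R$
$g{\left(u \right)} = 3 - u$
$G{\left(Z \right)} = 8 + Z \left(3 - Z\right)$ ($G{\left(Z \right)} = \left(5 - -3\right) + \left(3 - Z\right) Z = \left(5 + 3\right) + Z \left(3 - Z\right) = 8 + Z \left(3 - Z\right)$)
$S = 378$ ($S = 42 \cdot 9 = 378$)
$\left(-915 - 3165\right) \left(G{\left(-65 \right)} + S\right) = \left(-915 - 3165\right) \left(\left(8 - - 65 \left(-3 - 65\right)\right) + 378\right) = - 4080 \left(\left(8 - \left(-65\right) \left(-68\right)\right) + 378\right) = - 4080 \left(\left(8 - 4420\right) + 378\right) = - 4080 \left(-4412 + 378\right) = \left(-4080\right) \left(-4034\right) = 16458720$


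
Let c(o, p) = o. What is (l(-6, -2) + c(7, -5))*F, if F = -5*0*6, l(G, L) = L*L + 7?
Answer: 0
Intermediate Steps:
l(G, L) = 7 + L² (l(G, L) = L² + 7 = 7 + L²)
F = 0 (F = 0*6 = 0)
(l(-6, -2) + c(7, -5))*F = ((7 + (-2)²) + 7)*0 = ((7 + 4) + 7)*0 = (11 + 7)*0 = 18*0 = 0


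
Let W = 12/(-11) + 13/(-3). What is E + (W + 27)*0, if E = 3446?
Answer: 3446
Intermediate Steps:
W = -179/33 (W = 12*(-1/11) + 13*(-⅓) = -12/11 - 13/3 = -179/33 ≈ -5.4242)
E + (W + 27)*0 = 3446 + (-179/33 + 27)*0 = 3446 + (712/33)*0 = 3446 + 0 = 3446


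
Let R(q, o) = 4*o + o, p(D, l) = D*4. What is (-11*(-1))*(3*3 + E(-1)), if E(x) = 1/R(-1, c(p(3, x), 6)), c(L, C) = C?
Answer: 2981/30 ≈ 99.367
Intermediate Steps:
p(D, l) = 4*D
R(q, o) = 5*o
E(x) = 1/30 (E(x) = 1/(5*6) = 1/30)
(-11*(-1))*(3*3 + E(-1)) = (-11*(-1))*(3*3 + 1/30) = 11*(9 + 1/30) = 11*(271/30) = 2981/30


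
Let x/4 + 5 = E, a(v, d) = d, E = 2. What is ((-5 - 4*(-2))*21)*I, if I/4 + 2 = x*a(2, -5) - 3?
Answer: 13860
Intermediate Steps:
x = -12 (x = -20 + 4*2 = -20 + 8 = -12)
I = 220 (I = -8 + 4*(-12*(-5) - 3) = -8 + 4*(60 - 3) = -8 + 4*57 = -8 + 228 = 220)
((-5 - 4*(-2))*21)*I = ((-5 - 4*(-2))*21)*220 = ((-5 + 8)*21)*220 = (3*21)*220 = 63*220 = 13860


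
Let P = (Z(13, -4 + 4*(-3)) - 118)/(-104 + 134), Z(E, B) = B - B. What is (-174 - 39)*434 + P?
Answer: -1386689/15 ≈ -92446.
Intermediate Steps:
Z(E, B) = 0
P = -59/15 (P = (0 - 118)/(-104 + 134) = -118/30 = -118*1/30 = -59/15 ≈ -3.9333)
(-174 - 39)*434 + P = (-174 - 39)*434 - 59/15 = -213*434 - 59/15 = -92442 - 59/15 = -1386689/15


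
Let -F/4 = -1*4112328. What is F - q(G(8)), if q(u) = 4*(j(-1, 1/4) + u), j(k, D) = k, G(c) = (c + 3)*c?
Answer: 16448964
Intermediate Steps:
G(c) = c*(3 + c) (G(c) = (3 + c)*c = c*(3 + c))
F = 16449312 (F = -(-4)*4112328 = -4*(-4112328) = 16449312)
q(u) = -4 + 4*u (q(u) = 4*(-1 + u) = -4 + 4*u)
F - q(G(8)) = 16449312 - (-4 + 4*(8*(3 + 8))) = 16449312 - (-4 + 4*(8*11)) = 16449312 - (-4 + 4*88) = 16449312 - (-4 + 352) = 16449312 - 1*348 = 16449312 - 348 = 16448964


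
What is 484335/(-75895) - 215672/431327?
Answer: -45055037797/6547112533 ≈ -6.8817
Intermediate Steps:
484335/(-75895) - 215672/431327 = 484335*(-1/75895) - 215672*1/431327 = -96867/15179 - 215672/431327 = -45055037797/6547112533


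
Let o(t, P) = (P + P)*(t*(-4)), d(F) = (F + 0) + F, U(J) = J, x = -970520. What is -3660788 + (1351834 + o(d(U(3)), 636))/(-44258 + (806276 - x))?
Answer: -3171226499319/866269 ≈ -3.6608e+6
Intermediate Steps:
d(F) = 2*F (d(F) = F + F = 2*F)
o(t, P) = -8*P*t (o(t, P) = (2*P)*(-4*t) = -8*P*t)
-3660788 + (1351834 + o(d(U(3)), 636))/(-44258 + (806276 - x)) = -3660788 + (1351834 - 8*636*2*3)/(-44258 + (806276 - 1*(-970520))) = -3660788 + (1351834 - 8*636*6)/(-44258 + (806276 + 970520)) = -3660788 + (1351834 - 30528)/(-44258 + 1776796) = -3660788 + 1321306/1732538 = -3660788 + 1321306*(1/1732538) = -3660788 + 660653/866269 = -3171226499319/866269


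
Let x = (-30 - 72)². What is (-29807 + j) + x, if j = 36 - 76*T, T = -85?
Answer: -12907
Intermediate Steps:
x = 10404 (x = (-102)² = 10404)
j = 6496 (j = 36 - 76*(-85) = 36 + 6460 = 6496)
(-29807 + j) + x = (-29807 + 6496) + 10404 = -23311 + 10404 = -12907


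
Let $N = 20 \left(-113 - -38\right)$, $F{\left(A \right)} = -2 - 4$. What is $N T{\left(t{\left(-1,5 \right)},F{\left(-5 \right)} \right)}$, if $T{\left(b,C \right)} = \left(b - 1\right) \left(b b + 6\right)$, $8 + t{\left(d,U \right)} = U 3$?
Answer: $-495000$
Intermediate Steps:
$t{\left(d,U \right)} = -8 + 3 U$ ($t{\left(d,U \right)} = -8 + U 3 = -8 + 3 U$)
$F{\left(A \right)} = -6$
$T{\left(b,C \right)} = \left(-1 + b\right) \left(6 + b^{2}\right)$ ($T{\left(b,C \right)} = \left(-1 + b\right) \left(b^{2} + 6\right) = \left(-1 + b\right) \left(6 + b^{2}\right)$)
$N = -1500$ ($N = 20 \left(-113 + 38\right) = 20 \left(-75\right) = -1500$)
$N T{\left(t{\left(-1,5 \right)},F{\left(-5 \right)} \right)} = - 1500 \left(-6 + \left(-8 + 3 \cdot 5\right)^{3} - \left(-8 + 3 \cdot 5\right)^{2} + 6 \left(-8 + 3 \cdot 5\right)\right) = - 1500 \left(-6 + \left(-8 + 15\right)^{3} - \left(-8 + 15\right)^{2} + 6 \left(-8 + 15\right)\right) = - 1500 \left(-6 + 7^{3} - 7^{2} + 6 \cdot 7\right) = - 1500 \left(-6 + 343 - 49 + 42\right) = \left(-1500\right) 330 = -495000$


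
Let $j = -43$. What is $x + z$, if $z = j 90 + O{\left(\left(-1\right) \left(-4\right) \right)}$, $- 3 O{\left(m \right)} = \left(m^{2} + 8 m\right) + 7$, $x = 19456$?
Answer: $\frac{46703}{3} \approx 15568.0$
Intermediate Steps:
$O{\left(m \right)} = - \frac{7}{3} - \frac{8 m}{3} - \frac{m^{2}}{3}$ ($O{\left(m \right)} = - \frac{\left(m^{2} + 8 m\right) + 7}{3} = - \frac{7 + m^{2} + 8 m}{3} = - \frac{7}{3} - \frac{8 m}{3} - \frac{m^{2}}{3}$)
$z = - \frac{11665}{3}$ ($z = \left(-43\right) 90 - \left(\frac{7}{3} + \frac{16}{3} + \frac{8}{3} \left(-1\right) \left(-4\right)\right) = -3870 - \left(13 + \frac{16}{3}\right) = -3870 - \frac{55}{3} = - \frac{11665}{3} \approx -3888.3$)
$x + z = 19456 - \frac{11665}{3} = \frac{46703}{3}$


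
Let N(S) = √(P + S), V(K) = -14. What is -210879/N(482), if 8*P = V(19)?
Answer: -421758*√1921/1921 ≈ -9622.8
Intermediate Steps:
P = -7/4 (P = (⅛)*(-14) = -7/4 ≈ -1.7500)
N(S) = √(-7/4 + S)
-210879/N(482) = -210879*2/√(-7 + 4*482) = -210879*2/√(-7 + 1928) = -210879*2*√1921/1921 = -421758*√1921/1921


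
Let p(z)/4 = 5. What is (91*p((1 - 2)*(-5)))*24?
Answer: 43680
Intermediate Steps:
p(z) = 20 (p(z) = 4*5 = 20)
(91*p((1 - 2)*(-5)))*24 = (91*20)*24 = 1820*24 = 43680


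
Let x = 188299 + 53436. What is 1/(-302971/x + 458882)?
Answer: 241735/110927537299 ≈ 2.1792e-6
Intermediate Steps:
x = 241735
1/(-302971/x + 458882) = 1/(-302971/241735 + 458882) = 1/(110927537299/241735) = 241735/110927537299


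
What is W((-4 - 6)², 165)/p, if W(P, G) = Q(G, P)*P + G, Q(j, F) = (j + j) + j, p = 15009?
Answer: 16555/5003 ≈ 3.3090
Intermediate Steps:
Q(j, F) = 3*j (Q(j, F) = 2*j + j = 3*j)
W(P, G) = G + 3*G*P (W(P, G) = (3*G)*P + G = 3*G*P + G = G + 3*G*P)
W((-4 - 6)², 165)/p = (165*(1 + 3*(-4 - 6)²))/15009 = (165*(1 + 3*(-10)²))*(1/15009) = (165*(1 + 3*100))*(1/15009) = (165*(1 + 300))*(1/15009) = (165*301)*(1/15009) = 49665*(1/15009) = 16555/5003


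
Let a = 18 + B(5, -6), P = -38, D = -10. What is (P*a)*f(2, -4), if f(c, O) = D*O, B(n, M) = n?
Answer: -34960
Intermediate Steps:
f(c, O) = -10*O
a = 23 (a = 18 + 5 = 23)
(P*a)*f(2, -4) = (-38*23)*(-10*(-4)) = -874*40 = -34960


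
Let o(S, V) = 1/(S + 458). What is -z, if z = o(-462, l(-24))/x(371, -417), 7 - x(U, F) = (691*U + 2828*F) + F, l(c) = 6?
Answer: 1/3693356 ≈ 2.7076e-7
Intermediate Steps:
o(S, V) = 1/(458 + S)
x(U, F) = 7 - 2829*F - 691*U (x(U, F) = 7 - ((691*U + 2828*F) + F) = 7 - (691*U + 2829*F) = 7 + (-2829*F - 691*U) = 7 - 2829*F - 691*U)
z = -1/3693356 (z = 1/((458 - 462)*(7 - 2829*(-417) - 691*371)) = 1/((-4)*(7 + 1179693 - 256361)) = -¼/923339 = -¼*1/923339 = -1/3693356 ≈ -2.7076e-7)
-z = -1*(-1/3693356) = 1/3693356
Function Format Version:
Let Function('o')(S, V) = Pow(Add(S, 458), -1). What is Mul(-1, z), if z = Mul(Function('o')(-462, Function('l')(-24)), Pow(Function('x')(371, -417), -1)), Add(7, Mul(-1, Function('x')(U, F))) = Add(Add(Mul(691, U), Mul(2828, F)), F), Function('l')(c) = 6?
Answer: Rational(1, 3693356) ≈ 2.7076e-7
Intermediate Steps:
Function('o')(S, V) = Pow(Add(458, S), -1)
Function('x')(U, F) = Add(7, Mul(-2829, F), Mul(-691, U)) (Function('x')(U, F) = Add(7, Mul(-1, Add(Add(Mul(691, U), Mul(2828, F)), F))) = Add(7, Mul(-1, Add(Mul(691, U), Mul(2829, F)))) = Add(7, Add(Mul(-2829, F), Mul(-691, U))) = Add(7, Mul(-2829, F), Mul(-691, U)))
z = Rational(-1, 3693356) (z = Mul(Pow(Add(458, -462), -1), Pow(Add(7, Mul(-2829, -417), Mul(-691, 371)), -1)) = Mul(Pow(-4, -1), Pow(Add(7, 1179693, -256361), -1)) = Mul(Rational(-1, 4), Pow(923339, -1)) = Mul(Rational(-1, 4), Rational(1, 923339)) = Rational(-1, 3693356) ≈ -2.7076e-7)
Mul(-1, z) = Mul(-1, Rational(-1, 3693356)) = Rational(1, 3693356)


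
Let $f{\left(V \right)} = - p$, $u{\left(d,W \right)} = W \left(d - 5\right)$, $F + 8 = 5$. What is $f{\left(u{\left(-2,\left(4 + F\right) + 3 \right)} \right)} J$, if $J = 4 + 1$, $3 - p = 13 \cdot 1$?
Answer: $50$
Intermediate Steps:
$F = -3$ ($F = -8 + 5 = -3$)
$u{\left(d,W \right)} = W \left(-5 + d\right)$
$p = -10$ ($p = 3 - 13 \cdot 1 = 3 - 13 = -10$)
$J = 5$
$f{\left(V \right)} = 10$ ($f{\left(V \right)} = \left(-1\right) \left(-10\right) = 10$)
$f{\left(u{\left(-2,\left(4 + F\right) + 3 \right)} \right)} J = 10 \cdot 5 = 50$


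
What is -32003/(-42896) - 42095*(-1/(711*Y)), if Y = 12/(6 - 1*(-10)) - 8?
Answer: -6562958623/884472624 ≈ -7.4202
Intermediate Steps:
Y = -29/4 (Y = 12/(6 + 10) - 8 = 12/16 - 8 = 12*(1/16) - 8 = ¾ - 8 = -29/4 ≈ -7.2500)
-32003/(-42896) - 42095*(-1/(711*Y)) = -32003/(-42896) - 42095/((-29/4*(-711))) = -32003*(-1/42896) - 42095/20619/4 = 32003/42896 - 42095*4/20619 = 32003/42896 - 168380/20619 = -6562958623/884472624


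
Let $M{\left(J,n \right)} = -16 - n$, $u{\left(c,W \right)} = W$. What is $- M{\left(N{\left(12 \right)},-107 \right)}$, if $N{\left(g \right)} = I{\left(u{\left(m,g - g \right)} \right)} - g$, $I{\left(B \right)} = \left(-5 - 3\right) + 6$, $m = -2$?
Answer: $-91$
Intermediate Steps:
$I{\left(B \right)} = -2$ ($I{\left(B \right)} = -8 + 6 = -2$)
$N{\left(g \right)} = -2 - g$
$- M{\left(N{\left(12 \right)},-107 \right)} = - (-16 - -107) = - (-16 + 107) = \left(-1\right) 91 = -91$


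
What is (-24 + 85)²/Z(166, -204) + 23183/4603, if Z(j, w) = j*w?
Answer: 767941349/155875992 ≈ 4.9266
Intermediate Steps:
(-24 + 85)²/Z(166, -204) + 23183/4603 = (-24 + 85)²/((166*(-204))) + 23183/4603 = 61²/(-33864) + 23183*(1/4603) = 3721*(-1/33864) + 23183/4603 = -3721/33864 + 23183/4603 = 767941349/155875992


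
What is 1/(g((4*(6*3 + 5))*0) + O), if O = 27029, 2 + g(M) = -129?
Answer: 1/26898 ≈ 3.7177e-5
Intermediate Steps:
g(M) = -131 (g(M) = -2 - 129 = -131)
1/(g((4*(6*3 + 5))*0) + O) = 1/(-131 + 27029) = 1/26898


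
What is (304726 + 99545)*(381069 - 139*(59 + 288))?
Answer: 134555942556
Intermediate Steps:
(304726 + 99545)*(381069 - 139*(59 + 288)) = 404271*(381069 - 139*347) = 404271*(381069 - 48233) = 404271*332836 = 134555942556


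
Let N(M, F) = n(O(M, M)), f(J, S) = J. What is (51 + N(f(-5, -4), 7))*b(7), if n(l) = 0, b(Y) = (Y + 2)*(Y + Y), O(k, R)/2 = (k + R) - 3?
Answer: 6426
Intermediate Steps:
O(k, R) = -6 + 2*R + 2*k (O(k, R) = 2*((k + R) - 3) = 2*((R + k) - 3) = 2*(-3 + R + k) = -6 + 2*R + 2*k)
b(Y) = 2*Y*(2 + Y) (b(Y) = (2 + Y)*(2*Y) = 2*Y*(2 + Y))
N(M, F) = 0
(51 + N(f(-5, -4), 7))*b(7) = (51 + 0)*(2*7*(2 + 7)) = 51*(2*7*9) = 51*126 = 6426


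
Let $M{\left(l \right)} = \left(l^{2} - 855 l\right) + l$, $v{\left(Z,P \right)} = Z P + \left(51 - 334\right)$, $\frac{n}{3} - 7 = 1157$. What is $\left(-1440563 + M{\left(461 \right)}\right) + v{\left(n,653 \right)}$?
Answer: $658257$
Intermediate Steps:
$n = 3492$ ($n = 21 + 3 \cdot 1157 = 21 + 3471 = 3492$)
$v{\left(Z,P \right)} = -283 + P Z$ ($v{\left(Z,P \right)} = P Z - 283 = -283 + P Z$)
$M{\left(l \right)} = l^{2} - 854 l$
$\left(-1440563 + M{\left(461 \right)}\right) + v{\left(n,653 \right)} = \left(-1440563 + 461 \left(-854 + 461\right)\right) + \left(-283 + 653 \cdot 3492\right) = \left(-1440563 + 461 \left(-393\right)\right) + \left(-283 + 2280276\right) = \left(-1440563 - 181173\right) + 2279993 = -1621736 + 2279993 = 658257$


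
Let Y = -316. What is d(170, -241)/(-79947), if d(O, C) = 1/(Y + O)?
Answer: 1/11672262 ≈ 8.5673e-8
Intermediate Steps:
d(O, C) = 1/(-316 + O)
d(170, -241)/(-79947) = 1/((-316 + 170)*(-79947)) = -1/79947/(-146) = -1/146*(-1/79947) = 1/11672262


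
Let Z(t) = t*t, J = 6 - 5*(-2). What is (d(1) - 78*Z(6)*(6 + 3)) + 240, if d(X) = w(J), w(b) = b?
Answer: -25016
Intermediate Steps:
J = 16 (J = 6 + 10 = 16)
Z(t) = t²
d(X) = 16
(d(1) - 78*Z(6)*(6 + 3)) + 240 = (16 - 78*6²*(6 + 3)) + 240 = (16 - 2808*9) + 240 = (16 - 78*324) + 240 = (16 - 25272) + 240 = -25256 + 240 = -25016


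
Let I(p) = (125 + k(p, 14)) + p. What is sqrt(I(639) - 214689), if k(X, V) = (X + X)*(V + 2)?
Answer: I*sqrt(193477) ≈ 439.86*I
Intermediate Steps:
k(X, V) = 2*X*(2 + V) (k(X, V) = (2*X)*(2 + V) = 2*X*(2 + V))
I(p) = 125 + 33*p (I(p) = (125 + 2*p*(2 + 14)) + p = (125 + 2*p*16) + p = (125 + 32*p) + p = 125 + 33*p)
sqrt(I(639) - 214689) = sqrt((125 + 33*639) - 214689) = sqrt((125 + 21087) - 214689) = sqrt(21212 - 214689) = sqrt(-193477) = I*sqrt(193477)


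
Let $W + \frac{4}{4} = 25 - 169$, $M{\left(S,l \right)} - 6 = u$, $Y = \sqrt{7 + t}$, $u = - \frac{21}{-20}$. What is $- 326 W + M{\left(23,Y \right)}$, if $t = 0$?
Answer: $\frac{945541}{20} \approx 47277.0$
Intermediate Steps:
$u = \frac{21}{20}$ ($u = \left(-21\right) \left(- \frac{1}{20}\right) = \frac{21}{20} \approx 1.05$)
$Y = \sqrt{7}$ ($Y = \sqrt{7 + 0} = \sqrt{7} \approx 2.6458$)
$M{\left(S,l \right)} = \frac{141}{20}$ ($M{\left(S,l \right)} = 6 + \frac{21}{20} = \frac{141}{20}$)
$W = -145$ ($W = -1 + \left(25 - 169\right) = -1 - 144 = -145$)
$- 326 W + M{\left(23,Y \right)} = \left(-326\right) \left(-145\right) + \frac{141}{20} = 47270 + \frac{141}{20} = \frac{945541}{20}$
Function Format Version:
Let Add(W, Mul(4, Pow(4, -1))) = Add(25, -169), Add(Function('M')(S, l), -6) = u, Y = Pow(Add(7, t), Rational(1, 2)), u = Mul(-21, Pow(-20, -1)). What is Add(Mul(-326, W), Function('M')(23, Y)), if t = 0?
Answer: Rational(945541, 20) ≈ 47277.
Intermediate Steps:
u = Rational(21, 20) (u = Mul(-21, Rational(-1, 20)) = Rational(21, 20) ≈ 1.0500)
Y = Pow(7, Rational(1, 2)) (Y = Pow(Add(7, 0), Rational(1, 2)) = Pow(7, Rational(1, 2)) ≈ 2.6458)
Function('M')(S, l) = Rational(141, 20) (Function('M')(S, l) = Add(6, Rational(21, 20)) = Rational(141, 20))
W = -145 (W = Add(-1, Add(25, -169)) = Add(-1, -144) = -145)
Add(Mul(-326, W), Function('M')(23, Y)) = Add(Mul(-326, -145), Rational(141, 20)) = Add(47270, Rational(141, 20)) = Rational(945541, 20)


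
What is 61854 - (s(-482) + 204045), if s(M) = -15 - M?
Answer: -142658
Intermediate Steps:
61854 - (s(-482) + 204045) = 61854 - ((-15 - 1*(-482)) + 204045) = 61854 - ((-15 + 482) + 204045) = 61854 - (467 + 204045) = 61854 - 1*204512 = 61854 - 204512 = -142658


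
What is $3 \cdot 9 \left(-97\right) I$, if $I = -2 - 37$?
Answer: $102141$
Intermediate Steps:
$I = -39$
$3 \cdot 9 \left(-97\right) I = 3 \cdot 9 \left(-97\right) \left(-39\right) = 27 \left(-97\right) \left(-39\right) = \left(-2619\right) \left(-39\right) = 102141$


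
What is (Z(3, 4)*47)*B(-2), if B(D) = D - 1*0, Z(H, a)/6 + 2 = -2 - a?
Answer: 4512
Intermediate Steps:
Z(H, a) = -24 - 6*a (Z(H, a) = -12 + 6*(-2 - a) = -12 + (-12 - 6*a) = -24 - 6*a)
B(D) = D (B(D) = D + 0 = D)
(Z(3, 4)*47)*B(-2) = ((-24 - 6*4)*47)*(-2) = ((-24 - 24)*47)*(-2) = -48*47*(-2) = -2256*(-2) = 4512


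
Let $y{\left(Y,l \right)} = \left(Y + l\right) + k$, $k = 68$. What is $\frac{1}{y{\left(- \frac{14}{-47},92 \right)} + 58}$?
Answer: $\frac{47}{10260} \approx 0.0045809$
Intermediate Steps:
$y{\left(Y,l \right)} = 68 + Y + l$ ($y{\left(Y,l \right)} = \left(Y + l\right) + 68 = 68 + Y + l$)
$\frac{1}{y{\left(- \frac{14}{-47},92 \right)} + 58} = \frac{1}{\left(68 - \frac{14}{-47} + 92\right) + 58} = \frac{1}{\left(68 - - \frac{14}{47} + 92\right) + 58} = \frac{1}{\left(68 + \frac{14}{47} + 92\right) + 58} = \frac{1}{\frac{7534}{47} + 58} = \frac{1}{\frac{10260}{47}} = \frac{47}{10260}$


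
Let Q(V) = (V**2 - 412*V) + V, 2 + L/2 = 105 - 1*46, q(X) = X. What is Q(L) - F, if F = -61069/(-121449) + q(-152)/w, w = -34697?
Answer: -142676903708015/4213915953 ≈ -33859.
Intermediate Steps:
L = 114 (L = -4 + 2*(105 - 1*46) = -4 + 2*(105 - 46) = -4 + 2*59 = -4 + 118 = 114)
Q(V) = V**2 - 411*V
F = 2137371341/4213915953 (F = -61069/(-121449) - 152/(-34697) = -61069*(-1/121449) - 152*(-1/34697) = 61069/121449 + 152/34697 = 2137371341/4213915953 ≈ 0.50722)
Q(L) - F = 114*(-411 + 114) - 1*2137371341/4213915953 = 114*(-297) - 2137371341/4213915953 = -33858 - 2137371341/4213915953 = -142676903708015/4213915953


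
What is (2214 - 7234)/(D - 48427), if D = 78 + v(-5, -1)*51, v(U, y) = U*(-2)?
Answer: 5020/47839 ≈ 0.10494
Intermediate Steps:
v(U, y) = -2*U
D = 588 (D = 78 - 2*(-5)*51 = 78 + 10*51 = 78 + 510 = 588)
(2214 - 7234)/(D - 48427) = (2214 - 7234)/(588 - 48427) = -5020/(-47839) = -5020*(-1/47839) = 5020/47839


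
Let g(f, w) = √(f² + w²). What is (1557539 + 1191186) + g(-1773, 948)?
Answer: 2748725 + 3*√449137 ≈ 2.7507e+6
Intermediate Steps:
(1557539 + 1191186) + g(-1773, 948) = (1557539 + 1191186) + √((-1773)² + 948²) = 2748725 + √(3143529 + 898704) = 2748725 + √4042233 = 2748725 + 3*√449137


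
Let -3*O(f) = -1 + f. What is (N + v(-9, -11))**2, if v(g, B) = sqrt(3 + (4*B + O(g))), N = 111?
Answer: (333 + I*sqrt(339))**2/9 ≈ 12283.0 + 1362.5*I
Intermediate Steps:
O(f) = 1/3 - f/3 (O(f) = -(-1 + f)/3 = 1/3 - f/3)
v(g, B) = sqrt(10/3 + 4*B - g/3) (v(g, B) = sqrt(3 + (4*B + (1/3 - g/3))) = sqrt(3 + (1/3 + 4*B - g/3)) = sqrt(10/3 + 4*B - g/3))
(N + v(-9, -11))**2 = (111 + sqrt(30 - 3*(-9) + 36*(-11))/3)**2 = (111 + sqrt(30 + 27 - 396)/3)**2 = (111 + sqrt(-339)/3)**2 = (111 + (I*sqrt(339))/3)**2 = (111 + I*sqrt(339)/3)**2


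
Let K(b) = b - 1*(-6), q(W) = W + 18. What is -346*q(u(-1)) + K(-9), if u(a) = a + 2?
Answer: -6577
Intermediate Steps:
u(a) = 2 + a
q(W) = 18 + W
K(b) = 6 + b (K(b) = b + 6 = 6 + b)
-346*q(u(-1)) + K(-9) = -346*(18 + (2 - 1)) + (6 - 9) = -346*(18 + 1) - 3 = -346*19 - 3 = -6574 - 3 = -6577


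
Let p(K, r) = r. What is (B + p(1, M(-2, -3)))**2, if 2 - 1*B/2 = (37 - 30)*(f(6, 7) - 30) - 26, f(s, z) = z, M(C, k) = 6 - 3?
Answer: 145161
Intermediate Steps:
M(C, k) = 3
B = 378 (B = 4 - 2*((37 - 30)*(7 - 30) - 26) = 4 - 2*(7*(-23) - 26) = 4 - 2*(-161 - 26) = 4 - 2*(-187) = 4 + 374 = 378)
(B + p(1, M(-2, -3)))**2 = (378 + 3)**2 = 381**2 = 145161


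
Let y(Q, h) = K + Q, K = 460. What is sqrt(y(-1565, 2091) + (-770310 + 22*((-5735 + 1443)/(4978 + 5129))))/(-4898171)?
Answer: -I*sqrt(8755790485967)/16501938099 ≈ -0.00017931*I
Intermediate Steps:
y(Q, h) = 460 + Q
sqrt(y(-1565, 2091) + (-770310 + 22*((-5735 + 1443)/(4978 + 5129))))/(-4898171) = sqrt((460 - 1565) + (-770310 + 22*((-5735 + 1443)/(4978 + 5129))))/(-4898171) = sqrt(-1105 + (-770310 + 22*(-4292/10107)))*(-1/4898171) = sqrt(-1105 + (-770310 - 94424/10107))*(-1/4898171) = sqrt(-1105 - 7785617594/10107)*(-1/4898171) = sqrt(-7796785829/10107)*(-1/4898171) = (I*sqrt(8755790485967)/3369)*(-1/4898171) = -I*sqrt(8755790485967)/16501938099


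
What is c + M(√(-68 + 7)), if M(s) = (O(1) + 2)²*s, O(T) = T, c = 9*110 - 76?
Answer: 914 + 9*I*√61 ≈ 914.0 + 70.292*I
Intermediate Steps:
c = 914 (c = 990 - 76 = 914)
M(s) = 9*s (M(s) = (1 + 2)²*s = 3²*s = 9*s)
c + M(√(-68 + 7)) = 914 + 9*√(-68 + 7) = 914 + 9*√(-61) = 914 + 9*(I*√61) = 914 + 9*I*√61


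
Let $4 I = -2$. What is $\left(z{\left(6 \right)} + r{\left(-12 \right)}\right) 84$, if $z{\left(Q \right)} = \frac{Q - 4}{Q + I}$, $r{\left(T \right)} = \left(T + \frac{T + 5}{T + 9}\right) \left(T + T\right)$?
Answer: $\frac{214704}{11} \approx 19519.0$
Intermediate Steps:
$I = - \frac{1}{2}$ ($I = \frac{1}{4} \left(-2\right) = - \frac{1}{2} \approx -0.5$)
$r{\left(T \right)} = 2 T \left(T + \frac{5 + T}{9 + T}\right)$ ($r{\left(T \right)} = \left(T + \frac{5 + T}{9 + T}\right) 2 T = 2 T \left(T + \frac{5 + T}{9 + T}\right)$)
$z{\left(Q \right)} = \frac{-4 + Q}{- \frac{1}{2} + Q}$ ($z{\left(Q \right)} = \frac{Q - 4}{Q - \frac{1}{2}} = \frac{-4 + Q}{- \frac{1}{2} + Q}$)
$\left(z{\left(6 \right)} + r{\left(-12 \right)}\right) 84 = \left(\frac{2 \left(-4 + 6\right)}{-1 + 2 \cdot 6} + 2 \left(-12\right) \frac{1}{9 - 12} \left(5 + \left(-12\right)^{2} + 10 \left(-12\right)\right)\right) 84 = \left(2 \frac{1}{-1 + 12} \cdot 2 + 2 \left(-12\right) \frac{1}{-3} \left(5 + 144 - 120\right)\right) 84 = \left(2 \cdot \frac{1}{11} \cdot 2 + 2 \left(-12\right) \left(- \frac{1}{3}\right) 29\right) 84 = \left(2 \cdot \frac{1}{11} \cdot 2 + 232\right) 84 = \left(\frac{4}{11} + 232\right) 84 = \frac{2556}{11} \cdot 84 = \frac{214704}{11}$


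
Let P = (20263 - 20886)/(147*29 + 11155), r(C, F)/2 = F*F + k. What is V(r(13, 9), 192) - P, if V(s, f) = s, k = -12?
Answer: 2128307/15418 ≈ 138.04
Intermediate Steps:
r(C, F) = -24 + 2*F**2 (r(C, F) = 2*(F*F - 12) = 2*(F**2 - 12) = 2*(-12 + F**2) = -24 + 2*F**2)
P = -623/15418 (P = -623/(4263 + 11155) = -623/15418 ≈ -0.040407)
V(r(13, 9), 192) - P = (-24 + 2*9**2) - 1*(-623/15418) = (-24 + 2*81) + 623/15418 = (-24 + 162) + 623/15418 = 138 + 623/15418 = 2128307/15418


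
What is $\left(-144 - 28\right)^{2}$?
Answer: $29584$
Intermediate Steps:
$\left(-144 - 28\right)^{2} = \left(-172\right)^{2} = 29584$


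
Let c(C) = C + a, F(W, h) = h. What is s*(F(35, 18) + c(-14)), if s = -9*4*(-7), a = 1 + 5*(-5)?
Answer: -5040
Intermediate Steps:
a = -24 (a = 1 - 25 = -24)
c(C) = -24 + C (c(C) = C - 24 = -24 + C)
s = 252 (s = -36*(-7) = 252)
s*(F(35, 18) + c(-14)) = 252*(18 + (-24 - 14)) = 252*(18 - 38) = 252*(-20) = -5040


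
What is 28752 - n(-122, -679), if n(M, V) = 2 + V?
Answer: 29429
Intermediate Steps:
28752 - n(-122, -679) = 28752 - (2 - 679) = 28752 - 1*(-677) = 28752 + 677 = 29429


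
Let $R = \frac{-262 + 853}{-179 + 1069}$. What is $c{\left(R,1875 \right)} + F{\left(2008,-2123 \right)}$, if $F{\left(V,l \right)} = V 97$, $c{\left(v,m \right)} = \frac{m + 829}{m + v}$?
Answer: $\frac{325149969176}{1669341} \approx 1.9478 \cdot 10^{5}$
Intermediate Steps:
$R = \frac{591}{890} \approx 0.66405$
$c{\left(v,m \right)} = \frac{829 + m}{m + v}$
$F{\left(V,l \right)} = 97 V$
$c{\left(R,1875 \right)} + F{\left(2008,-2123 \right)} = \frac{829 + 1875}{1875 + \frac{591}{890}} + 97 \cdot 2008 = \frac{1}{\frac{1669341}{890}} \cdot 2704 + 194776 = \frac{890}{1669341} \cdot 2704 + 194776 = \frac{2406560}{1669341} + 194776 = \frac{325149969176}{1669341}$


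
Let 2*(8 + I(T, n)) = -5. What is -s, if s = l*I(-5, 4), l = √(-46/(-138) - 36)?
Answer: 7*I*√321/2 ≈ 62.708*I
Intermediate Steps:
I(T, n) = -21/2 (I(T, n) = -8 + (½)*(-5) = -8 - 5/2 = -21/2)
l = I*√321/3 (l = √(-46*(-1/138) - 36) = √(⅓ - 36) = √(-107/3) = I*√321/3 ≈ 5.9722*I)
s = -7*I*√321/2 (s = (I*√321/3)*(-21/2) = -7*I*√321/2 ≈ -62.708*I)
-s = -(-7)*I*√321/2 = 7*I*√321/2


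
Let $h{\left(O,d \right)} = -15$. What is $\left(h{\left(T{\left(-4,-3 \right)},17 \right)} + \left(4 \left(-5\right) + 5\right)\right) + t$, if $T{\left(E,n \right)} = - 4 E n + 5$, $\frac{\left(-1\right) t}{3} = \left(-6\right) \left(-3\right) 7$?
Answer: $-408$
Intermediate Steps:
$t = -378$ ($t = - 3 \left(-6\right) \left(-3\right) 7 = - 3 \cdot 18 \cdot 7 = \left(-3\right) 126 = -378$)
$T{\left(E,n \right)} = 5 - 4 E n$ ($T{\left(E,n \right)} = - 4 E n + 5 = 5 - 4 E n$)
$\left(h{\left(T{\left(-4,-3 \right)},17 \right)} + \left(4 \left(-5\right) + 5\right)\right) + t = \left(-15 + \left(4 \left(-5\right) + 5\right)\right) - 378 = \left(-15 + \left(-20 + 5\right)\right) - 378 = \left(-15 - 15\right) - 378 = -30 - 378 = -408$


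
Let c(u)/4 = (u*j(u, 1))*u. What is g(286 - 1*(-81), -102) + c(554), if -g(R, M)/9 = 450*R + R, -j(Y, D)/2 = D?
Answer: -3944981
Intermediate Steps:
j(Y, D) = -2*D
g(R, M) = -4059*R (g(R, M) = -9*(450*R + R) = -4059*R)
c(u) = -8*u² (c(u) = 4*((u*(-2*1))*u) = 4*((u*(-2))*u) = 4*((-2*u)*u) = 4*(-2*u²) = -8*u²)
g(286 - 1*(-81), -102) + c(554) = -4059*(286 - 1*(-81)) - 8*554² = -4059*(286 + 81) - 8*306916 = -4059*367 - 2455328 = -1489653 - 2455328 = -3944981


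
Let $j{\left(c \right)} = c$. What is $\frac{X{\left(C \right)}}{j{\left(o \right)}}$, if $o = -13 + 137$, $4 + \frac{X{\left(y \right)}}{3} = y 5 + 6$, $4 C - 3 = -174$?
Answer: $- \frac{2541}{496} \approx -5.123$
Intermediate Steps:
$C = - \frac{171}{4}$ ($C = \frac{3}{4} + \frac{1}{4} \left(-174\right) = \frac{3}{4} - \frac{87}{2} = - \frac{171}{4} \approx -42.75$)
$X{\left(y \right)} = 6 + 15 y$ ($X{\left(y \right)} = -12 + 3 \left(y 5 + 6\right) = -12 + 3 \left(5 y + 6\right) = -12 + 3 \left(6 + 5 y\right) = -12 + \left(18 + 15 y\right) = 6 + 15 y$)
$o = 124$
$\frac{X{\left(C \right)}}{j{\left(o \right)}} = \frac{6 + 15 \left(- \frac{171}{4}\right)}{124} = \left(6 - \frac{2565}{4}\right) \frac{1}{124} = \left(- \frac{2541}{4}\right) \frac{1}{124} = - \frac{2541}{496}$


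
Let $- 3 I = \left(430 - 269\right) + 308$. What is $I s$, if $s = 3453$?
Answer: $-539819$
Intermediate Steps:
$I = - \frac{469}{3}$ ($I = - \frac{\left(430 - 269\right) + 308}{3} = - \frac{161 + 308}{3} = \left(- \frac{1}{3}\right) 469 = - \frac{469}{3} \approx -156.33$)
$I s = \left(- \frac{469}{3}\right) 3453 = -539819$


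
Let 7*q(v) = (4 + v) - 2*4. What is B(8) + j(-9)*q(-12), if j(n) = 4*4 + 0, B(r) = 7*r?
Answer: 136/7 ≈ 19.429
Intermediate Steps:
q(v) = -4/7 + v/7 (q(v) = ((4 + v) - 2*4)/7 = ((4 + v) - 8)/7 = (-4 + v)/7 = -4/7 + v/7)
j(n) = 16 (j(n) = 16 + 0 = 16)
B(8) + j(-9)*q(-12) = 7*8 + 16*(-4/7 + (⅐)*(-12)) = 56 + 16*(-4/7 - 12/7) = 56 + 16*(-16/7) = 56 - 256/7 = 136/7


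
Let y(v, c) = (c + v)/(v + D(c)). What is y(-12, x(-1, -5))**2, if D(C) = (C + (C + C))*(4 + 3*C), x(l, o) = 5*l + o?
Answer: 121/147456 ≈ 0.00082058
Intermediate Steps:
x(l, o) = o + 5*l
D(C) = 3*C*(4 + 3*C) (D(C) = (C + 2*C)*(4 + 3*C) = (3*C)*(4 + 3*C) = 3*C*(4 + 3*C))
y(v, c) = (c + v)/(v + 3*c*(4 + 3*c))
y(-12, x(-1, -5))**2 = (((-5 + 5*(-1)) - 12)/(-12 + 3*(-5 + 5*(-1))*(4 + 3*(-5 + 5*(-1)))))**2 = (((-5 - 5) - 12)/(-12 + 3*(-5 - 5)*(4 + 3*(-5 - 5))))**2 = ((-10 - 12)/(-12 + 3*(-10)*(4 + 3*(-10))))**2 = (-22/(-12 + 3*(-10)*(4 - 30)))**2 = (-22/(-12 + 3*(-10)*(-26)))**2 = (-22/(-12 + 780))**2 = (-22/768)**2 = ((1/768)*(-22))**2 = (-11/384)**2 = 121/147456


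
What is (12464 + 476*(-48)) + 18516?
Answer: 8132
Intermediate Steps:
(12464 + 476*(-48)) + 18516 = (12464 - 22848) + 18516 = -10384 + 18516 = 8132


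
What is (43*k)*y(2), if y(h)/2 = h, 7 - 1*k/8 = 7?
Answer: 0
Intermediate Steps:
k = 0 (k = 56 - 8*7 = 56 - 56 = 0)
y(h) = 2*h
(43*k)*y(2) = (43*0)*(2*2) = 0*4 = 0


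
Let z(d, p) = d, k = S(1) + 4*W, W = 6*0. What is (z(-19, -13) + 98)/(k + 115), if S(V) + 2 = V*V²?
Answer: 79/114 ≈ 0.69298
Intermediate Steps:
W = 0
S(V) = -2 + V³ (S(V) = -2 + V*V² = -2 + V³)
k = -1 (k = (-2 + 1³) + 4*0 = (-2 + 1) + 0 = -1 + 0 = -1)
(z(-19, -13) + 98)/(k + 115) = (-19 + 98)/(-1 + 115) = 79/114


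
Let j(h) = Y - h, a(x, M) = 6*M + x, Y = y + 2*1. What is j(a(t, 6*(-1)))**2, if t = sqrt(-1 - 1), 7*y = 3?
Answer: 72263/49 - 538*I*sqrt(2)/7 ≈ 1474.8 - 108.69*I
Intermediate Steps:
y = 3/7 (y = (1/7)*3 = 3/7 ≈ 0.42857)
Y = 17/7 (Y = 3/7 + 2*1 = 3/7 + 2 = 17/7 ≈ 2.4286)
t = I*sqrt(2) (t = sqrt(-2) = I*sqrt(2) ≈ 1.4142*I)
a(x, M) = x + 6*M
j(h) = 17/7 - h
j(a(t, 6*(-1)))**2 = (17/7 - (I*sqrt(2) + 6*(6*(-1))))**2 = (17/7 - (I*sqrt(2) + 6*(-6)))**2 = (17/7 - (I*sqrt(2) - 36))**2 = (17/7 - (-36 + I*sqrt(2)))**2 = (17/7 + (36 - I*sqrt(2)))**2 = (269/7 - I*sqrt(2))**2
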